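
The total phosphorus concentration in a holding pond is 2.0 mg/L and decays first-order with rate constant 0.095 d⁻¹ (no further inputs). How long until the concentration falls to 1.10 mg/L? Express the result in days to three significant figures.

t = ln(C₀/C)/k = ln(2.0/1.10)/0.095 = 0.5978/0.095 = 6.293 d.

6.29 d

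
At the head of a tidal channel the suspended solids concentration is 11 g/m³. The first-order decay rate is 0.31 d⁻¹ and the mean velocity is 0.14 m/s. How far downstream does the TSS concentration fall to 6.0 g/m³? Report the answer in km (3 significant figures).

From C = C₀·e^(−kt), t = ln(C₀/C)/k = ln(11/6.0)/0.31 = 0.6061/0.31 = 1.955 d.
Distance = v·t = 0.14 m/s × 1.689e+05 s = 2.365e+04 m = 23.65 km.

23.7 km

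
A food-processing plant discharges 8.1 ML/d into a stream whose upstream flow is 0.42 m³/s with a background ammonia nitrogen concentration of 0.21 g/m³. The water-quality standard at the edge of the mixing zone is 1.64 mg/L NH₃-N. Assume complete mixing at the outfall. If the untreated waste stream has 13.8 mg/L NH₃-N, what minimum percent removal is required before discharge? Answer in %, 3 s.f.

41.7 %

8.1 ML/d = 0.09375 m³/s.
Mass balance: 1.64·0.5137 = 0.09375·Cₑ + 0.42·0.21.
Cₑ = (0.8425 − 0.0882) / 0.09375 = 8.046 mg/L.
Required removal = 1 − 8.046/13.8 = 41.69 %.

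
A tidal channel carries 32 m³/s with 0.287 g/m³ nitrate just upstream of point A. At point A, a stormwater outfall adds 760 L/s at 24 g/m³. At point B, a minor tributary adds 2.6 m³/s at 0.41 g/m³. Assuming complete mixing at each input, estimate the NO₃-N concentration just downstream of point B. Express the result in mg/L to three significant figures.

0.806 mg/L

760 L/s = 0.76 m³/s.
After input A: C = (32·0.287 + 0.76·24) / 32.76 = 0.8371 mg/L.
After input B: C = (32.76·0.8371 + 2.6·0.41) / 35.36 = 0.8057 mg/L.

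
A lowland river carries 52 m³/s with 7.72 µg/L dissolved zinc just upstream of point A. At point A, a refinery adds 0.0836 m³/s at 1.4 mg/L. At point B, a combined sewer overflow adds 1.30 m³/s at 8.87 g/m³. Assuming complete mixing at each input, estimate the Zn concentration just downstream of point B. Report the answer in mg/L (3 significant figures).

0.226 mg/L

7.72 µg/L = 0.00772 mg/L.
After input A: C = (52·0.00772 + 0.0836·1.4) / 52.08 = 0.009955 mg/L.
After input B: C = (52.08·0.009955 + 1.3·8.87) / 53.38 = 0.2257 mg/L.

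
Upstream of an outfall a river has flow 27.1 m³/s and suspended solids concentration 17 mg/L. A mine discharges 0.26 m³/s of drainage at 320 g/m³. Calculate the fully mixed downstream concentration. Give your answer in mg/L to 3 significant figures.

19.9 mg/L

Flow-weighted mixing gives C = (0.26·320 + 27.1·17) / (0.26 + 27.1) = 543.9/27.36 = 19.88 mg/L.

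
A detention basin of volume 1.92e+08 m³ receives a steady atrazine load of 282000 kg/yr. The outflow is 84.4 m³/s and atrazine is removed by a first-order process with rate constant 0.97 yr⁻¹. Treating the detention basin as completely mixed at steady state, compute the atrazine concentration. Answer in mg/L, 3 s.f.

0.0990 mg/L

Outflow Q = 84.4 m³/s × 3.156e+07 s/yr = 2.663e+09 m³/yr.
Steady-state CSTR mass balance: W = Q·C + k·V·C, so C = W/(Q + kV).
Q + kV = 2.663e+09 + 0.97·1.92e+08 = 2.85e+09 m³/yr.
C = 282000/2.85e+09 = 9.896e-05 kg/m³ = 0.09896 mg/L.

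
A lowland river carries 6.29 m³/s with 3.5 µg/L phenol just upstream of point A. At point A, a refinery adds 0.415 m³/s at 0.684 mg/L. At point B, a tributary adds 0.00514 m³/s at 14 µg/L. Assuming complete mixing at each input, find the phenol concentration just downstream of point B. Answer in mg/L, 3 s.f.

3.5 µg/L = 0.0035 mg/L.
After input A: C = (6.29·0.0035 + 0.415·0.684) / 6.705 = 0.04562 mg/L.
14 µg/L = 0.014 mg/L.
After input B: C = (6.705·0.04562 + 0.00514·0.014) / 6.71 = 0.04559 mg/L.

0.0456 mg/L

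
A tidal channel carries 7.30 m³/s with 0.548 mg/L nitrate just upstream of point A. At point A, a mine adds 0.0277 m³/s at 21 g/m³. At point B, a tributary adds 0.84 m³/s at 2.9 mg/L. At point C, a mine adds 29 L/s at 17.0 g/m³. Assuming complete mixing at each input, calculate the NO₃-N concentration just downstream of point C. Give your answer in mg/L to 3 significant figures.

0.916 mg/L

After input A: C = (7.3·0.548 + 0.0277·21) / 7.328 = 0.6253 mg/L.
After input B: C = (7.328·0.6253 + 0.84·2.9) / 8.168 = 0.8593 mg/L.
29 L/s = 0.029 m³/s.
After input C: C = (8.168·0.8593 + 0.029·17) / 8.197 = 0.9164 mg/L.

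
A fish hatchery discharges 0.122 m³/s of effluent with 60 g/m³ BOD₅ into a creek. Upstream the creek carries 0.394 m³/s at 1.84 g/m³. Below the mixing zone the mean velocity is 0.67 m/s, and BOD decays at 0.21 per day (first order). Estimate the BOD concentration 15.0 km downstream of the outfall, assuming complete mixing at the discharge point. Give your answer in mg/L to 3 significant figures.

14.8 mg/L

After complete mixing, C₀ = (0.122·60 + 0.394·1.84) / 0.516 = 15.59 mg/L.
Travel time t = 1.5e+04 m / 0.67 m/s = 2.239e+04 s = 0.2591 d.
C = 15.59·exp(−0.21·0.2591) = 15.59·0.947 = 14.77 mg/L.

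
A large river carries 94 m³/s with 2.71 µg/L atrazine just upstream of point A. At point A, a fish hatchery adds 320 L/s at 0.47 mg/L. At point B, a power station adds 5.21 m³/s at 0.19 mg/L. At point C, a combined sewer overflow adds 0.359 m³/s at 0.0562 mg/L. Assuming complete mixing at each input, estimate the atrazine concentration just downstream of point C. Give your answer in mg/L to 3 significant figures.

2.71 µg/L = 0.00271 mg/L.
320 L/s = 0.32 m³/s.
After input A: C = (94·0.00271 + 0.32·0.47) / 94.32 = 0.004295 mg/L.
After input B: C = (94.32·0.004295 + 5.21·0.19) / 99.53 = 0.01402 mg/L.
After input C: C = (99.53·0.01402 + 0.359·0.0562) / 99.89 = 0.01417 mg/L.

0.0142 mg/L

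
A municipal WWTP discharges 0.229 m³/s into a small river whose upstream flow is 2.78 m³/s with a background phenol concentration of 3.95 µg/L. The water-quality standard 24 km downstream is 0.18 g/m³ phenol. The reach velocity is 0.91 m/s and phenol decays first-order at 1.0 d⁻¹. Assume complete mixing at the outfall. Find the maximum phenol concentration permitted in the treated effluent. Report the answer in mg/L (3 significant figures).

3.16 mg/L

3.95 µg/L = 0.00395 mg/L.
Travel time to the compliance point: t = 2.4e+04/0.91 = 2.637e+04 s = 0.3053 d; decay factor exp(−1.0·0.3053) = 0.7369.
So the concentration just after mixing may be at most 0.18/0.7369 = 0.2443 mg/L.
Mass balance: 0.2443·3.009 = 0.229·Cₑ + 2.78·0.00395.
Cₑ = (0.735 − 0.01098) / 0.229 = 3.161 mg/L.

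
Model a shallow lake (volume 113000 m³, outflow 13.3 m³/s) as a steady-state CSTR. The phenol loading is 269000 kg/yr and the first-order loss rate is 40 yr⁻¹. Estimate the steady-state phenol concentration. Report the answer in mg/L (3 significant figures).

0.634 mg/L

Outflow Q = 13.3 m³/s × 3.156e+07 s/yr = 4.197e+08 m³/yr.
Steady-state CSTR mass balance: W = Q·C + k·V·C, so C = W/(Q + kV).
Q + kV = 4.197e+08 + 40·113000 = 4.242e+08 m³/yr.
C = 269000/4.242e+08 = 0.0006341 kg/m³ = 0.6341 mg/L.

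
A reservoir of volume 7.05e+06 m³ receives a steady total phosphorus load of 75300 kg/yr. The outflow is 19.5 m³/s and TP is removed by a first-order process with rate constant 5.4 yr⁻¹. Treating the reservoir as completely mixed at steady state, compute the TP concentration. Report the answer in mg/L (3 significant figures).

Outflow Q = 19.5 m³/s × 3.156e+07 s/yr = 6.154e+08 m³/yr.
Steady-state CSTR mass balance: W = Q·C + k·V·C, so C = W/(Q + kV).
Q + kV = 6.154e+08 + 5.4·7.05e+06 = 6.534e+08 m³/yr.
C = 75300/6.534e+08 = 0.0001152 kg/m³ = 0.1152 mg/L.

0.115 mg/L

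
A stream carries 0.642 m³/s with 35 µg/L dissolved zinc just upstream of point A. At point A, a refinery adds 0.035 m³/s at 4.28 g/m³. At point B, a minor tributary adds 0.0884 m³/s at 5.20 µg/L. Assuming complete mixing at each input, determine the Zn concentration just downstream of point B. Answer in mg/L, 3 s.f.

35 µg/L = 0.035 mg/L.
After input A: C = (0.642·0.035 + 0.035·4.28) / 0.677 = 0.2545 mg/L.
5.20 µg/L = 0.0052 mg/L.
After input B: C = (0.677·0.2545 + 0.0884·0.0052) / 0.7654 = 0.2257 mg/L.

0.226 mg/L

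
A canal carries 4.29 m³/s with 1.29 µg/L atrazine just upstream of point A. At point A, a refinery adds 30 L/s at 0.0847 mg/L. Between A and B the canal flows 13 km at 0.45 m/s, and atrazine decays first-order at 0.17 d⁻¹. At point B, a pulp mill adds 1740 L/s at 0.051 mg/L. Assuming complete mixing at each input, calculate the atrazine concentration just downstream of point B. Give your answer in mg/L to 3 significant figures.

1.29 µg/L = 0.00129 mg/L.
30 L/s = 0.03 m³/s.
After input A: C = (4.29·0.00129 + 0.03·0.0847) / 4.32 = 0.001869 mg/L.
Over the 13 km reach to input B (t = 2.889e+04 s = 0.3344 d), decay gives C = 0.001869·exp(−0.17·0.3344) = 0.001766 mg/L.
1740 L/s = 1.74 m³/s.
After input B: C = (4.32·0.001766 + 1.74·0.051) / 6.06 = 0.0159 mg/L.

0.0159 mg/L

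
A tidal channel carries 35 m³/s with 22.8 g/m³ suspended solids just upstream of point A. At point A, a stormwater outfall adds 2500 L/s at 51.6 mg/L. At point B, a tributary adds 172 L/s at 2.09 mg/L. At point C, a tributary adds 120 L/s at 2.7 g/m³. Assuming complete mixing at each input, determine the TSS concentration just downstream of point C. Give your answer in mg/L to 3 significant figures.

24.5 mg/L

2500 L/s = 2.5 m³/s.
After input A: C = (35·22.8 + 2.5·51.6) / 37.5 = 24.72 mg/L.
172 L/s = 0.172 m³/s.
After input B: C = (37.5·24.72 + 0.172·2.09) / 37.67 = 24.62 mg/L.
120 L/s = 0.12 m³/s.
After input C: C = (37.67·24.62 + 0.12·2.7) / 37.79 = 24.55 mg/L.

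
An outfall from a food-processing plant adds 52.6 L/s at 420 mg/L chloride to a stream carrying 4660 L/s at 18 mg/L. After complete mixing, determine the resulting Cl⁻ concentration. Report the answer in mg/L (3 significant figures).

52.6 L/s = 0.0526 m³/s.
4660 L/s = 4.66 m³/s.
Conservation of mass across the mixing zone: C = (0.0526·420 + 4.66·18) / (0.0526 + 4.66) = 106/4.713 = 22.49 mg/L.

22.5 mg/L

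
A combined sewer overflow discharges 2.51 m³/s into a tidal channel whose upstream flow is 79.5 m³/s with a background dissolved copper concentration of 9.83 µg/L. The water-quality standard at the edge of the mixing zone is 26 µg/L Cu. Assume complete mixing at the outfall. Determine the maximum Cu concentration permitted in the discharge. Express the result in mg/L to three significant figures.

9.83 µg/L = 0.00983 mg/L.
26 µg/L = 0.026 mg/L.
Mass balance: 0.026·82.01 = 2.51·Cₑ + 79.5·0.00983.
Cₑ = (2.132 − 0.7815) / 2.51 = 0.5382 mg/L.

0.538 mg/L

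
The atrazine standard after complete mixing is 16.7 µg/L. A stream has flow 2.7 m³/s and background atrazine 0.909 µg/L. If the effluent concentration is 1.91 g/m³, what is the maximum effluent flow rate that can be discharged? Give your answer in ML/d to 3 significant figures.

1.95 ML/d

0.909 µg/L = 0.000909 mg/L.
16.7 µg/L = 0.0167 mg/L.
Mass balance at complete mixing: C_std·(Q_w + Q_r) = Q_w·C_e + Q_r·C_b.
Rearranging, Q_w = Q_r·(C_std − C_b)/(C_e − C_std) = 2.7·(0.0167 − 0.000909) / (1.91 − 0.0167) = 0.02252 m³/s.
= 1.946 ML/d.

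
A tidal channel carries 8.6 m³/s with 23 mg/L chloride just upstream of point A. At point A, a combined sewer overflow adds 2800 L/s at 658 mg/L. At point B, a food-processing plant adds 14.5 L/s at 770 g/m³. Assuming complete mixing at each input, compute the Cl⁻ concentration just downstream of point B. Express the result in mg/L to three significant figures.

180 mg/L

2800 L/s = 2.8 m³/s.
After input A: C = (8.6·23 + 2.8·658) / 11.4 = 179 mg/L.
14.5 L/s = 0.0145 m³/s.
After input B: C = (11.4·179 + 0.0145·770) / 11.41 = 179.7 mg/L.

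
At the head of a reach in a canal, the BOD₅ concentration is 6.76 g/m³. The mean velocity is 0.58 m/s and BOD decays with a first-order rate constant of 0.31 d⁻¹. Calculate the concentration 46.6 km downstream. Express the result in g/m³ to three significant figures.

Travel time t = 46.6 km / 0.58 m/s = 4.66e+04/0.58 = 8.034e+04 s = 0.9299 d.
First-order decay: C = 6.76·exp(−0.31·0.9299) = 6.76·0.7496 = 5.067 g/m³.

5.07 g/m³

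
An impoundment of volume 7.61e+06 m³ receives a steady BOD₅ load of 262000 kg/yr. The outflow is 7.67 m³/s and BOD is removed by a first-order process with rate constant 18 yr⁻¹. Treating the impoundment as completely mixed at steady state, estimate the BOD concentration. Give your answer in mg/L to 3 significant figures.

0.691 mg/L

Outflow Q = 7.67 m³/s × 3.156e+07 s/yr = 2.42e+08 m³/yr.
Steady-state CSTR mass balance: W = Q·C + k·V·C, so C = W/(Q + kV).
Q + kV = 2.42e+08 + 18·7.61e+06 = 3.79e+08 m³/yr.
C = 262000/3.79e+08 = 0.0006912 kg/m³ = 0.6912 mg/L.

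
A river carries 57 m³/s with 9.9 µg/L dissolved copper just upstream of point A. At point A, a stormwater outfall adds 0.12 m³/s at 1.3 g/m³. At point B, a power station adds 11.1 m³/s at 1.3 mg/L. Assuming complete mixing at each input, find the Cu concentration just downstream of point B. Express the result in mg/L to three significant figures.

0.222 mg/L

9.9 µg/L = 0.0099 mg/L.
After input A: C = (57·0.0099 + 0.12·1.3) / 57.12 = 0.01261 mg/L.
After input B: C = (57.12·0.01261 + 11.1·1.3) / 68.22 = 0.2221 mg/L.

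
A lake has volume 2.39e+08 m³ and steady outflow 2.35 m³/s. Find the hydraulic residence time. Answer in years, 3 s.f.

3.22 yr

Q = 2.35 m³/s × 3.156e+07 s/yr = 7.416e+07 m³/yr.
Hydraulic residence time τ = V/Q = 2.39e+08/7.416e+07 = 3.223 yr.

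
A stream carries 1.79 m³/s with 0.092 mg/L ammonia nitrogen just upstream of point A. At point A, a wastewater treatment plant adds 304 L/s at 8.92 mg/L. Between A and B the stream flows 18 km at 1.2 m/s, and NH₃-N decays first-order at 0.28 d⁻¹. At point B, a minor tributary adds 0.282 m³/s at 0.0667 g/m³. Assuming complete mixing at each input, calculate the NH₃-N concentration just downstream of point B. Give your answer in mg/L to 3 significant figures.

304 L/s = 0.304 m³/s.
After input A: C = (1.79·0.092 + 0.304·8.92) / 2.094 = 1.374 mg/L.
Over the 18 km reach to input B (t = 1.5e+04 s = 0.1736 d), decay gives C = 1.374·exp(−0.28·0.1736) = 1.308 mg/L.
After input B: C = (2.094·1.308 + 0.282·0.0667) / 2.376 = 1.161 mg/L.

1.16 mg/L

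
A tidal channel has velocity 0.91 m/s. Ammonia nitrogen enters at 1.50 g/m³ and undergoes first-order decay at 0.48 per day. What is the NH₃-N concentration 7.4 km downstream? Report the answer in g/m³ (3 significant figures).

Travel time t = 7.4 km / 0.91 m/s = 7400/0.91 = 8132 s = 0.09412 d.
First-order decay: C = 1.50·exp(−0.48·0.09412) = 1.50·0.9558 = 1.434 g/m³.

1.43 g/m³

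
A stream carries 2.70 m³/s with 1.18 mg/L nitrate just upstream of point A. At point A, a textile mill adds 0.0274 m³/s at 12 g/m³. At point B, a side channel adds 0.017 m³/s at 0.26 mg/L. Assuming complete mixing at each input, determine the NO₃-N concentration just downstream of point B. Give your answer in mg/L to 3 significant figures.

After input A: C = (2.7·1.18 + 0.0274·12) / 2.727 = 1.289 mg/L.
After input B: C = (2.727·1.289 + 0.017·0.26) / 2.744 = 1.282 mg/L.

1.28 mg/L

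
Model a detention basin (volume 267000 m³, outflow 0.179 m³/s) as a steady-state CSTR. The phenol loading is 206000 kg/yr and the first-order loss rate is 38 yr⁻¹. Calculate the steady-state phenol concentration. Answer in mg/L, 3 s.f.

13.0 mg/L

Outflow Q = 0.179 m³/s × 3.156e+07 s/yr = 5.649e+06 m³/yr.
Steady-state CSTR mass balance: W = Q·C + k·V·C, so C = W/(Q + kV).
Q + kV = 5.649e+06 + 38·267000 = 1.579e+07 m³/yr.
C = 206000/1.579e+07 = 0.01304 kg/m³ = 13.04 mg/L.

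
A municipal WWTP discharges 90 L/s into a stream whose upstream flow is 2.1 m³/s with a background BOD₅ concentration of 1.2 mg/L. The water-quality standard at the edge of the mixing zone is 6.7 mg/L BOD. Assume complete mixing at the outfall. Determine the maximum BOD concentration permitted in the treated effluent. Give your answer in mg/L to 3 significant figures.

135 mg/L

90 L/s = 0.09 m³/s.
Mass balance: 6.7·2.19 = 0.09·Cₑ + 2.1·1.2.
Cₑ = (14.67 − 2.52) / 0.09 = 135 mg/L.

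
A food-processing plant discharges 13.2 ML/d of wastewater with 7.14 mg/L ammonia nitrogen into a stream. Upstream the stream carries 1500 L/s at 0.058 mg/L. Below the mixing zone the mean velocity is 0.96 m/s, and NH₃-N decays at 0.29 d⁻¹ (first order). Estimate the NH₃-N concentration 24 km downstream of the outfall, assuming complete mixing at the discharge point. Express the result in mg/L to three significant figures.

13.2 ML/d = 0.1528 m³/s.
1500 L/s = 1.5 m³/s.
After complete mixing, C₀ = (0.1528·7.14 + 1.5·0.058) / 1.653 = 0.7126 mg/L.
Travel time t = 2.4e+04 m / 0.96 m/s = 2.5e+04 s = 0.2894 d.
C = 0.7126·exp(−0.29·0.2894) = 0.7126·0.9195 = 0.6553 mg/L.

0.655 mg/L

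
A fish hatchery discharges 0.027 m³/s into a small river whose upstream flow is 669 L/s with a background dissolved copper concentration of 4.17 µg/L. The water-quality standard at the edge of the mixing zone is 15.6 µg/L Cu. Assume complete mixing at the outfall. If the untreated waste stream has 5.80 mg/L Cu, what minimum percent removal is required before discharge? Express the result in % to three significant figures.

669 L/s = 0.669 m³/s.
4.17 µg/L = 0.00417 mg/L.
15.6 µg/L = 0.0156 mg/L.
Mass balance: 0.0156·0.696 = 0.027·Cₑ + 0.669·0.00417.
Cₑ = (0.01086 − 0.00279) / 0.027 = 0.2988 mg/L.
Required removal = 1 − 0.2988/5.80 = 94.85 %.

94.8 %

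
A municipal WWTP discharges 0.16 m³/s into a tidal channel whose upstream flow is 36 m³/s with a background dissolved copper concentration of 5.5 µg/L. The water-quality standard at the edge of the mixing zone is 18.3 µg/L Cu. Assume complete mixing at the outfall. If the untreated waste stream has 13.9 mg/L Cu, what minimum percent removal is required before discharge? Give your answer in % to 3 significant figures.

79.1 %

5.5 µg/L = 0.0055 mg/L.
18.3 µg/L = 0.0183 mg/L.
Mass balance: 0.0183·36.16 = 0.16·Cₑ + 36·0.0055.
Cₑ = (0.6617 − 0.198) / 0.16 = 2.898 mg/L.
Required removal = 1 − 2.898/13.9 = 79.15 %.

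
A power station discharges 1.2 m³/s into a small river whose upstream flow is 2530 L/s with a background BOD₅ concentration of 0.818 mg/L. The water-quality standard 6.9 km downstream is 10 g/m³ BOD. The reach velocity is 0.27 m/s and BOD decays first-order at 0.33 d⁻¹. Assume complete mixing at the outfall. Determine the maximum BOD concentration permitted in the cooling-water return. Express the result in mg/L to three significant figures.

32.5 mg/L

2530 L/s = 2.53 m³/s.
Travel time to the compliance point: t = 6900/0.27 = 2.556e+04 s = 0.2958 d; decay factor exp(−0.33·0.2958) = 0.907.
So the concentration just after mixing may be at most 10/0.907 = 11.03 mg/L.
Mass balance: 11.03·3.73 = 1.2·Cₑ + 2.53·0.818.
Cₑ = (41.12 − 2.07) / 1.2 = 32.55 mg/L.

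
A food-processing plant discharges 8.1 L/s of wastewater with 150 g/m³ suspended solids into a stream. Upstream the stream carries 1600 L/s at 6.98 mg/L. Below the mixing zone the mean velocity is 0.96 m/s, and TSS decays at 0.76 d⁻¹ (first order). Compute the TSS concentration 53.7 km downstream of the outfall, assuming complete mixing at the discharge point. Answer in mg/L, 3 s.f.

4.71 mg/L

8.1 L/s = 0.0081 m³/s.
1600 L/s = 1.6 m³/s.
After complete mixing, C₀ = (0.0081·150 + 1.6·6.98) / 1.608 = 7.7 mg/L.
Travel time t = 5.37e+04 m / 0.96 m/s = 5.594e+04 s = 0.6474 d.
C = 7.7·exp(−0.76·0.6474) = 7.7·0.6114 = 4.708 mg/L.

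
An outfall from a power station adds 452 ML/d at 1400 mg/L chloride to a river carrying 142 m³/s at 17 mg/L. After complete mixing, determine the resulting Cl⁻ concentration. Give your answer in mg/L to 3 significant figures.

452 ML/d = 5.231 m³/s.
By mass balance at complete mixing, C = (5.231·1400 + 142·17) / (5.231 + 142) = 9738/147.2 = 66.14 mg/L.

66.1 mg/L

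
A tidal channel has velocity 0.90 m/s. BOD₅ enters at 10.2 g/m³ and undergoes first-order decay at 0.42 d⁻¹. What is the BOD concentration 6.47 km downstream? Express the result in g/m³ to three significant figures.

Travel time t = 6.47 km / 0.90 m/s = 6470/0.90 = 7189 s = 0.0832 d.
First-order decay: C = 10.2·exp(−0.42·0.0832) = 10.2·0.9657 = 9.85 g/m³.

9.85 g/m³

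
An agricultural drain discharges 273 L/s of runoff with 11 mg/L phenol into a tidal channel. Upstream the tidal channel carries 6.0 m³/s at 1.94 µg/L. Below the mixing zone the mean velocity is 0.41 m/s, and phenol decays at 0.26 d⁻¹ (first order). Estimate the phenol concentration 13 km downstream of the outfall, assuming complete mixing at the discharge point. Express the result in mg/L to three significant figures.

273 L/s = 0.273 m³/s.
1.94 µg/L = 0.00194 mg/L.
After complete mixing, C₀ = (0.273·11 + 6·0.00194) / 6.273 = 0.4806 mg/L.
Travel time t = 1.3e+04 m / 0.41 m/s = 3.171e+04 s = 0.367 d.
C = 0.4806·exp(−0.26·0.367) = 0.4806·0.909 = 0.4368 mg/L.

0.437 mg/L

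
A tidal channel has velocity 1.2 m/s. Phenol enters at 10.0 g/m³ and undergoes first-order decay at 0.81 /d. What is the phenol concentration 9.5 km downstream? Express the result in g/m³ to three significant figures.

9.28 g/m³

Travel time t = 9.5 km / 1.2 m/s = 9500/1.2 = 7917 s = 0.09163 d.
First-order decay: C = 10.0·exp(−0.81·0.09163) = 10.0·0.9285 = 9.285 g/m³.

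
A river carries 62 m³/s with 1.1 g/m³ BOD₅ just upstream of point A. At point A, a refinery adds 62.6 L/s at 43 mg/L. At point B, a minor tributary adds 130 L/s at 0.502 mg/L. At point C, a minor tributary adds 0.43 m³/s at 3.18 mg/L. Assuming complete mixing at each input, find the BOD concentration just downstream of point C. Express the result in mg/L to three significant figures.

1.15 mg/L

62.6 L/s = 0.0626 m³/s.
After input A: C = (62·1.1 + 0.0626·43) / 62.06 = 1.142 mg/L.
130 L/s = 0.13 m³/s.
After input B: C = (62.06·1.142 + 0.13·0.502) / 62.19 = 1.141 mg/L.
After input C: C = (62.19·1.141 + 0.43·3.18) / 62.62 = 1.155 mg/L.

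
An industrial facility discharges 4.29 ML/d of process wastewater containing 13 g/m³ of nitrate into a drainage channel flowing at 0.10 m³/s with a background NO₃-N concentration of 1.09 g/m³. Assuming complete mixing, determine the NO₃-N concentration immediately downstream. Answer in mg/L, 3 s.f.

4.29 ML/d = 0.04965 m³/s.
By mass balance at complete mixing, C = (0.04965·13 + 0.1·1.09) / (0.04965 + 0.1) = 0.7545/0.1497 = 5.042 mg/L.

5.04 mg/L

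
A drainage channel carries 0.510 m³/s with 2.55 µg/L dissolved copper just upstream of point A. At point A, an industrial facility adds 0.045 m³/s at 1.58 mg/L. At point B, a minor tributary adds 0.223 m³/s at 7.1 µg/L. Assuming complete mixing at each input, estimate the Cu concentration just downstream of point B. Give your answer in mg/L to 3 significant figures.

0.0951 mg/L

2.55 µg/L = 0.00255 mg/L.
After input A: C = (0.51·0.00255 + 0.045·1.58) / 0.555 = 0.1305 mg/L.
7.1 µg/L = 0.0071 mg/L.
After input B: C = (0.555·0.1305 + 0.223·0.0071) / 0.778 = 0.09509 mg/L.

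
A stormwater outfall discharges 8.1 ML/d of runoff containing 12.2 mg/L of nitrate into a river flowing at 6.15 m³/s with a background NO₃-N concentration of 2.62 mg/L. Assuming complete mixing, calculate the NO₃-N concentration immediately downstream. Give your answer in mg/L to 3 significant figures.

8.1 ML/d = 0.09375 m³/s.
Conservation of mass across the mixing zone: C = (0.09375·12.2 + 6.15·2.62) / (0.09375 + 6.15) = 17.26/6.244 = 2.764 mg/L.

2.76 mg/L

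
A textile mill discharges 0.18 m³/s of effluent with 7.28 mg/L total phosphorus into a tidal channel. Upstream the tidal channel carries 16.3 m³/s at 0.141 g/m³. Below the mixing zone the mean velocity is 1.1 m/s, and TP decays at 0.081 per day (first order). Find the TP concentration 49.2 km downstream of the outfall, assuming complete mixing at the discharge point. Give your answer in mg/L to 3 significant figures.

After complete mixing, C₀ = (0.18·7.28 + 16.3·0.141) / 16.48 = 0.219 mg/L.
Travel time t = 4.92e+04 m / 1.1 m/s = 4.473e+04 s = 0.5177 d.
C = 0.219·exp(−0.081·0.5177) = 0.219·0.9589 = 0.21 mg/L.

0.210 mg/L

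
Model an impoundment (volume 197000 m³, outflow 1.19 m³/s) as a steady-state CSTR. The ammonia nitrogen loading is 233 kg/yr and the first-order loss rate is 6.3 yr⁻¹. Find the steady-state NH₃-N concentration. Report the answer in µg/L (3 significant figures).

6.01 µg/L

Outflow Q = 1.19 m³/s × 3.156e+07 s/yr = 3.755e+07 m³/yr.
Steady-state CSTR mass balance: W = Q·C + k·V·C, so C = W/(Q + kV).
Q + kV = 3.755e+07 + 6.3·197000 = 3.879e+07 m³/yr.
C = 233/3.879e+07 = 6.006e-06 kg/m³ = 0.006006 mg/L = 6.006 µg/L.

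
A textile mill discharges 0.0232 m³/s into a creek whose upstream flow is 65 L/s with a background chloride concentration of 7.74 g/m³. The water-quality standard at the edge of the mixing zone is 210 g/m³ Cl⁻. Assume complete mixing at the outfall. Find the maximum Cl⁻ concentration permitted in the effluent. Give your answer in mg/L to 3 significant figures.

65 L/s = 0.065 m³/s.
Mass balance: 210·0.0882 = 0.0232·Cₑ + 0.065·7.74.
Cₑ = (18.52 − 0.5031) / 0.0232 = 776.7 mg/L.

777 mg/L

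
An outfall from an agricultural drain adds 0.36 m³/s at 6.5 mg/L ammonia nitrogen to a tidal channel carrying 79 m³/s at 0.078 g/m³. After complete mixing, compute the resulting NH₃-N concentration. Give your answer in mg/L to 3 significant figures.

Conservation of mass across the mixing zone: C = (0.36·6.5 + 79·0.078) / (0.36 + 79) = 8.502/79.36 = 0.1071 mg/L.

0.107 mg/L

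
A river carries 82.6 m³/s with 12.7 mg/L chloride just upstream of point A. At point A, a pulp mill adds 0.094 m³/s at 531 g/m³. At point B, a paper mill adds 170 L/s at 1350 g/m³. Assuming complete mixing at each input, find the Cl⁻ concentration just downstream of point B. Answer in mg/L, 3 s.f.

16.0 mg/L

After input A: C = (82.6·12.7 + 0.094·531) / 82.69 = 13.29 mg/L.
170 L/s = 0.17 m³/s.
After input B: C = (82.69·13.29 + 0.17·1350) / 82.86 = 16.03 mg/L.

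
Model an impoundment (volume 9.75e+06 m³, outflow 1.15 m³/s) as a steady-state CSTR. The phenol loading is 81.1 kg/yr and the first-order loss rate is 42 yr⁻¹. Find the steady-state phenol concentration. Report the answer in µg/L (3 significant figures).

Outflow Q = 1.15 m³/s × 3.156e+07 s/yr = 3.629e+07 m³/yr.
Steady-state CSTR mass balance: W = Q·C + k·V·C, so C = W/(Q + kV).
Q + kV = 3.629e+07 + 42·9.75e+06 = 4.458e+08 m³/yr.
C = 81.1/4.458e+08 = 1.819e-07 kg/m³ = 0.0001819 mg/L = 0.1819 µg/L.

0.182 µg/L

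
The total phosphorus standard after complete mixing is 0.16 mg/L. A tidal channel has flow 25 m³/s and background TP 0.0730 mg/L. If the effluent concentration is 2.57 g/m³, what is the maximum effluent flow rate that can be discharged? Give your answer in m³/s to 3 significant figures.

0.902 m³/s

Mass balance at complete mixing: C_std·(Q_w + Q_r) = Q_w·C_e + Q_r·C_b.
Rearranging, Q_w = Q_r·(C_std − C_b)/(C_e − C_std) = 25·(0.16 − 0.073) / (2.57 − 0.16) = 0.9025 m³/s.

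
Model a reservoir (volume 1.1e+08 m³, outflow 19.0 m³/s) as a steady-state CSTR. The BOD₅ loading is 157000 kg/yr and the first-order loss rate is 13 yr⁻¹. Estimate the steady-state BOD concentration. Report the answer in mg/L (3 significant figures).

Outflow Q = 19.0 m³/s × 3.156e+07 s/yr = 5.996e+08 m³/yr.
Steady-state CSTR mass balance: W = Q·C + k·V·C, so C = W/(Q + kV).
Q + kV = 5.996e+08 + 13·1.1e+08 = 2.03e+09 m³/yr.
C = 157000/2.03e+09 = 7.736e-05 kg/m³ = 0.07736 mg/L.

0.0774 mg/L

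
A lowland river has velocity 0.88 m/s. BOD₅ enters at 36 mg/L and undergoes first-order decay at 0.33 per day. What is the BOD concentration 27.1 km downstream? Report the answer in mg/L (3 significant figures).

32.0 mg/L

Travel time t = 27.1 km / 0.88 m/s = 2.71e+04/0.88 = 3.08e+04 s = 0.3564 d.
First-order decay: C = 36·exp(−0.33·0.3564) = 36·0.889 = 32.01 mg/L.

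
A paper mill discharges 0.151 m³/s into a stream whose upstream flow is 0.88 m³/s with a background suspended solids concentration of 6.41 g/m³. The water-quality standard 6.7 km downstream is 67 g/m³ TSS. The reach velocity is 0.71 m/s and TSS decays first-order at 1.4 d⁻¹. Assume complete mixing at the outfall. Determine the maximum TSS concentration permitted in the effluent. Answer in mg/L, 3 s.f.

Travel time to the compliance point: t = 6700/0.71 = 9437 s = 0.1092 d; decay factor exp(−1.4·0.1092) = 0.8582.
So the concentration just after mixing may be at most 67/0.8582 = 78.07 mg/L.
Mass balance: 78.07·1.031 = 0.151·Cₑ + 0.88·6.41.
Cₑ = (80.49 − 5.641) / 0.151 = 495.7 mg/L.

496 mg/L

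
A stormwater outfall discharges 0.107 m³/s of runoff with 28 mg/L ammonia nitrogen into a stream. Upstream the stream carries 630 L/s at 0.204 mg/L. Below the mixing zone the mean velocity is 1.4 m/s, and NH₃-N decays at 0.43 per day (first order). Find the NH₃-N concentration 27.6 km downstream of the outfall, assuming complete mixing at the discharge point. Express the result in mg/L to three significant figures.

630 L/s = 0.63 m³/s.
After complete mixing, C₀ = (0.107·28 + 0.63·0.204) / 0.737 = 4.24 mg/L.
Travel time t = 2.76e+04 m / 1.4 m/s = 1.971e+04 s = 0.2282 d.
C = 4.24·exp(−0.43·0.2282) = 4.24·0.9065 = 3.843 mg/L.

3.84 mg/L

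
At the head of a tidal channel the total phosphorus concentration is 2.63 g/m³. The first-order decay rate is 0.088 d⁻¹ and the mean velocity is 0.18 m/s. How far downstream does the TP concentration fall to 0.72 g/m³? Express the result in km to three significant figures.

From C = C₀·e^(−kt), t = ln(C₀/C)/k = ln(2.63/0.72)/0.088 = 1.295/0.088 = 14.72 d.
Distance = v·t = 0.18 m/s × 1.272e+06 s = 2.289e+05 m = 228.9 km.

229 km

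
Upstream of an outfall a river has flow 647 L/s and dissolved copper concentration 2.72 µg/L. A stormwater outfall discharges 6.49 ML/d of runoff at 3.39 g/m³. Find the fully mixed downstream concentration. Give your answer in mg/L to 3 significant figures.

6.49 ML/d = 0.07512 m³/s.
647 L/s = 0.647 m³/s.
2.72 µg/L = 0.00272 mg/L.
Flow-weighted mixing gives C = (0.07512·3.39 + 0.647·0.00272) / (0.07512 + 0.647) = 0.2564/0.7221 = 0.3551 mg/L.

0.355 mg/L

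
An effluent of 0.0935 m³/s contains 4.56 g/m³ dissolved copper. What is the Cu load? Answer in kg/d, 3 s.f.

Mass flux = Q·C = 0.0935 m³/s × 4.56 g/m³ = 0.4264 g/s.
= 0.4264 g/s × 86.4 = 36.84 kg/d.

36.8 kg/d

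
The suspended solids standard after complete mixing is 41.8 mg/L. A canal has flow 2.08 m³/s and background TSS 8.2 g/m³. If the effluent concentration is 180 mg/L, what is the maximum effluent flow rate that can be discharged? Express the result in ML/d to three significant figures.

Mass balance at complete mixing: C_std·(Q_w + Q_r) = Q_w·C_e + Q_r·C_b.
Rearranging, Q_w = Q_r·(C_std − C_b)/(C_e − C_std) = 2.08·(41.8 − 8.2) / (180 − 41.8) = 0.5057 m³/s.
= 43.69 ML/d.

43.7 ML/d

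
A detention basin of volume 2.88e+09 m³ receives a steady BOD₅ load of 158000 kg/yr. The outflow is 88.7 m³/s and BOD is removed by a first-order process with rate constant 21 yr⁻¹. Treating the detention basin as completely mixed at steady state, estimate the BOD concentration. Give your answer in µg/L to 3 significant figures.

Outflow Q = 88.7 m³/s × 3.156e+07 s/yr = 2.799e+09 m³/yr.
Steady-state CSTR mass balance: W = Q·C + k·V·C, so C = W/(Q + kV).
Q + kV = 2.799e+09 + 21·2.88e+09 = 6.328e+10 m³/yr.
C = 158000/6.328e+10 = 2.497e-06 kg/m³ = 0.002497 mg/L = 2.497 µg/L.

2.50 µg/L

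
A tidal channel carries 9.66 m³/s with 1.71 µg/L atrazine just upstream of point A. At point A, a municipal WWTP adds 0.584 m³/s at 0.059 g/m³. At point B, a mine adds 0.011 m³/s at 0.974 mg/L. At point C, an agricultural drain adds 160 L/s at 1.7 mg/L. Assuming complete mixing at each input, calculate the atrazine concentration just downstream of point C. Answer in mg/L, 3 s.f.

0.0320 mg/L

1.71 µg/L = 0.00171 mg/L.
After input A: C = (9.66·0.00171 + 0.584·0.059) / 10.24 = 0.004976 mg/L.
After input B: C = (10.24·0.004976 + 0.011·0.974) / 10.25 = 0.006015 mg/L.
160 L/s = 0.16 m³/s.
After input C: C = (10.25·0.006015 + 0.16·1.7) / 10.41 = 0.03204 mg/L.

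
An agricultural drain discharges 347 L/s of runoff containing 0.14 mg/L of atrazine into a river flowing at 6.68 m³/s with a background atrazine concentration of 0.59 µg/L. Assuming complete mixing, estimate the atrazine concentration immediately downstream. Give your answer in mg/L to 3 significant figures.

0.00747 mg/L

347 L/s = 0.347 m³/s.
0.59 µg/L = 0.00059 mg/L.
Flow-weighted mixing gives C = (0.347·0.14 + 6.68·0.00059) / (0.347 + 6.68) = 0.05252/7.027 = 0.007474 mg/L.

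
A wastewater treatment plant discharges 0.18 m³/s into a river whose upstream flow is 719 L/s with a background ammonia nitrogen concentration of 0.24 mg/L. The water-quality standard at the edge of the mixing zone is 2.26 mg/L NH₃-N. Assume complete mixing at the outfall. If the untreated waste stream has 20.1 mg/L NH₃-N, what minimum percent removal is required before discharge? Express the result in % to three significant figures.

719 L/s = 0.719 m³/s.
Mass balance: 2.26·0.899 = 0.18·Cₑ + 0.719·0.24.
Cₑ = (2.032 − 0.1726) / 0.18 = 10.33 mg/L.
Required removal = 1 − 10.33/20.1 = 48.61 %.

48.6 %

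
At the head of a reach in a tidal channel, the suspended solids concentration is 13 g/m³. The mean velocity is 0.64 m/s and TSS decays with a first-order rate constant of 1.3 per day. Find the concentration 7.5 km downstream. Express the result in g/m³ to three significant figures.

Travel time t = 7.5 km / 0.64 m/s = 7500/0.64 = 1.172e+04 s = 0.1356 d.
First-order decay: C = 13·exp(−1.3·0.1356) = 13·0.8383 = 10.9 g/m³.

10.9 g/m³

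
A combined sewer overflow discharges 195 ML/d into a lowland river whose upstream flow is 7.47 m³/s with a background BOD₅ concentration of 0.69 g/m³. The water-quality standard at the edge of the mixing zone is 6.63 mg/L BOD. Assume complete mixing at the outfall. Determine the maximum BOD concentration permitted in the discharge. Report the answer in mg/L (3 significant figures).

195 ML/d = 2.257 m³/s.
Mass balance: 6.63·9.727 = 2.257·Cₑ + 7.47·0.69.
Cₑ = (64.49 − 5.154) / 2.257 = 26.29 mg/L.

26.3 mg/L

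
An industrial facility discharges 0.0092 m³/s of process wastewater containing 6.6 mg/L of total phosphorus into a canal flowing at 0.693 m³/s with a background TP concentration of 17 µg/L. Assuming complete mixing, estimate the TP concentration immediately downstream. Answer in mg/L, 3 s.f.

17 µg/L = 0.017 mg/L.
Flow-weighted mixing gives C = (0.0092·6.6 + 0.693·0.017) / (0.0092 + 0.693) = 0.0725/0.7022 = 0.1032 mg/L.

0.103 mg/L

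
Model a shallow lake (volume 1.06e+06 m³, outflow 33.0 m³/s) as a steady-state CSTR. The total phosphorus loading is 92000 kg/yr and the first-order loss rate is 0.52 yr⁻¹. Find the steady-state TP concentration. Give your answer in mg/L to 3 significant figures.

Outflow Q = 33.0 m³/s × 3.156e+07 s/yr = 1.041e+09 m³/yr.
Steady-state CSTR mass balance: W = Q·C + k·V·C, so C = W/(Q + kV).
Q + kV = 1.041e+09 + 0.52·1.06e+06 = 1.042e+09 m³/yr.
C = 92000/1.042e+09 = 8.83e-05 kg/m³ = 0.0883 mg/L.

0.0883 mg/L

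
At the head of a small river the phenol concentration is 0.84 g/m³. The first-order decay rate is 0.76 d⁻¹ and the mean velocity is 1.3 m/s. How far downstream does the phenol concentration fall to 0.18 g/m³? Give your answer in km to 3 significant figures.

228 km

From C = C₀·e^(−kt), t = ln(C₀/C)/k = ln(0.84/0.18)/0.76 = 1.54/0.76 = 2.027 d.
Distance = v·t = 1.3 m/s × 1.751e+05 s = 2.277e+05 m = 227.7 km.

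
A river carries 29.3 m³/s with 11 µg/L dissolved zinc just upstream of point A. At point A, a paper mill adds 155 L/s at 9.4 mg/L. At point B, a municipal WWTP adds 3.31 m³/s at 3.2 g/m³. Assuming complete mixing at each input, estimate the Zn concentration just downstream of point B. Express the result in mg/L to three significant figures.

11 µg/L = 0.011 mg/L.
155 L/s = 0.155 m³/s.
After input A: C = (29.3·0.011 + 0.155·9.4) / 29.46 = 0.06041 mg/L.
After input B: C = (29.46·0.06041 + 3.31·3.2) / 32.77 = 0.3776 mg/L.

0.378 mg/L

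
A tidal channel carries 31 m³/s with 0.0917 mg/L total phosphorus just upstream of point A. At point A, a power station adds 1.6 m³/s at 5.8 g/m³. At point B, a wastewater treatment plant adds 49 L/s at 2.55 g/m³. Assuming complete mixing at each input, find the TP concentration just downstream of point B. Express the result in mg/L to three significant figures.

After input A: C = (31·0.0917 + 1.6·5.8) / 32.6 = 0.3719 mg/L.
49 L/s = 0.049 m³/s.
After input B: C = (32.6·0.3719 + 0.049·2.55) / 32.65 = 0.3751 mg/L.

0.375 mg/L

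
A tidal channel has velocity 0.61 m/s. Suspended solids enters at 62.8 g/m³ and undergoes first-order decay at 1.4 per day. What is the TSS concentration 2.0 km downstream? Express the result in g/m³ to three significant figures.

59.6 g/m³

Travel time t = 2.0 km / 0.61 m/s = 2000/0.61 = 3279 s = 0.03795 d.
First-order decay: C = 62.8·exp(−1.4·0.03795) = 62.8·0.9483 = 59.55 g/m³.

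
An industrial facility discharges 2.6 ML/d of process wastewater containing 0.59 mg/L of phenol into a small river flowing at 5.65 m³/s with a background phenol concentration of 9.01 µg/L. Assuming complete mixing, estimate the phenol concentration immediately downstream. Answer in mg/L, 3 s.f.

0.0121 mg/L

2.6 ML/d = 0.03009 m³/s.
9.01 µg/L = 0.00901 mg/L.
Conservation of mass across the mixing zone: C = (0.03009·0.59 + 5.65·0.00901) / (0.03009 + 5.65) = 0.06866/5.68 = 0.01209 mg/L.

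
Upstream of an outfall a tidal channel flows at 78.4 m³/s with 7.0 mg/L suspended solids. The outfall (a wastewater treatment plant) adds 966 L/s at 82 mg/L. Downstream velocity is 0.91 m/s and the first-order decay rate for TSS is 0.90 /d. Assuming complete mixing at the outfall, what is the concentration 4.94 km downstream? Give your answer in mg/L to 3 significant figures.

966 L/s = 0.966 m³/s.
After complete mixing, C₀ = (0.966·82 + 78.4·7) / 79.37 = 7.913 mg/L.
Travel time t = 4940 m / 0.91 m/s = 5429 s = 0.06283 d.
C = 7.913·exp(−0.90·0.06283) = 7.913·0.945 = 7.478 mg/L.

7.48 mg/L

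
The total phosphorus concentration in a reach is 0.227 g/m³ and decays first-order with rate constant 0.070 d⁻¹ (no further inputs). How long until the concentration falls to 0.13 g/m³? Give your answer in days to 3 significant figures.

t = ln(C₀/C)/k = ln(0.227/0.13)/0.070 = 0.5574/0.070 = 7.963 d.

7.96 d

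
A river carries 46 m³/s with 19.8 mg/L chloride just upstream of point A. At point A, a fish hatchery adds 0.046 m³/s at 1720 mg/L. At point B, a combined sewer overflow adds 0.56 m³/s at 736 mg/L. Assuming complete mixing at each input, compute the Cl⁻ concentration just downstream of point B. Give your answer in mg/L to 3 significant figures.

After input A: C = (46·19.8 + 0.046·1720) / 46.05 = 21.5 mg/L.
After input B: C = (46.05·21.5 + 0.56·736) / 46.61 = 30.08 mg/L.

30.1 mg/L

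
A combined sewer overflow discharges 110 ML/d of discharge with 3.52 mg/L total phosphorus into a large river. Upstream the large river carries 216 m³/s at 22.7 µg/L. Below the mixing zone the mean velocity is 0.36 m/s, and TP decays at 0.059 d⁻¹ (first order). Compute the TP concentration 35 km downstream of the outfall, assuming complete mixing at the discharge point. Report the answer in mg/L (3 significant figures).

0.0404 mg/L

110 ML/d = 1.273 m³/s.
22.7 µg/L = 0.0227 mg/L.
After complete mixing, C₀ = (1.273·3.52 + 216·0.0227) / 217.3 = 0.04319 mg/L.
Travel time t = 3.5e+04 m / 0.36 m/s = 9.722e+04 s = 1.125 d.
C = 0.04319·exp(−0.059·1.125) = 0.04319·0.9358 = 0.04042 mg/L.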